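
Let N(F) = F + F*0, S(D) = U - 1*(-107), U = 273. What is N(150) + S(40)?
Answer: 530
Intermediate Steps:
S(D) = 380 (S(D) = 273 - 1*(-107) = 273 + 107 = 380)
N(F) = F (N(F) = F + 0 = F)
N(150) + S(40) = 150 + 380 = 530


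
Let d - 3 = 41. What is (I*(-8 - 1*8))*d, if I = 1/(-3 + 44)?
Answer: -704/41 ≈ -17.171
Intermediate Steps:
I = 1/41 ≈ 0.024390
d = 44 (d = 3 + 41 = 44)
(I*(-8 - 1*8))*d = ((-8 - 1*8)/41)*44 = ((-8 - 8)/41)*44 = ((1/41)*(-16))*44 = -16/41*44 = -704/41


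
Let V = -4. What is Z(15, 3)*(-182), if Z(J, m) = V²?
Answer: -2912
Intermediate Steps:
Z(J, m) = 16 (Z(J, m) = (-4)² = 16)
Z(15, 3)*(-182) = 16*(-182) = -2912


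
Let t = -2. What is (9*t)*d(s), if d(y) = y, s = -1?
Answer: 18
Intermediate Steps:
(9*t)*d(s) = (9*(-2))*(-1) = -18*(-1) = 18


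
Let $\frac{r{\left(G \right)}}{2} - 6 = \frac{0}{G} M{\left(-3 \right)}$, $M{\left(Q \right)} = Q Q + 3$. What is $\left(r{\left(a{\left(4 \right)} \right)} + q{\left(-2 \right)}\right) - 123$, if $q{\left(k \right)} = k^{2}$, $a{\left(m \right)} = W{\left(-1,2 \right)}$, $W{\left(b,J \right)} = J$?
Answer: $-107$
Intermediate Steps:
$a{\left(m \right)} = 2$
$M{\left(Q \right)} = 3 + Q^{2}$ ($M{\left(Q \right)} = Q^{2} + 3 = 3 + Q^{2}$)
$r{\left(G \right)} = 12$ ($r{\left(G \right)} = 12 + 2 \frac{0}{G} \left(3 + \left(-3\right)^{2}\right) = 12 + 2 \cdot 0 \left(3 + 9\right) = 12 + 2 \cdot 0 \cdot 12 = 12 + 2 \cdot 0 = 12 + 0 = 12$)
$\left(r{\left(a{\left(4 \right)} \right)} + q{\left(-2 \right)}\right) - 123 = \left(12 + \left(-2\right)^{2}\right) - 123 = \left(12 + 4\right) - 123 = 16 - 123 = -107$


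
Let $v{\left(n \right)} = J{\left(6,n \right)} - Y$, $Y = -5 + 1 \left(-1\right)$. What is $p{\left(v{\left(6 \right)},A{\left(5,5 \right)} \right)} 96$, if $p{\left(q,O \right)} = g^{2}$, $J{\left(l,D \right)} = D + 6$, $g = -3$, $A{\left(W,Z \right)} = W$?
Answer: $864$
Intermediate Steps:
$J{\left(l,D \right)} = 6 + D$
$Y = -6$ ($Y = -5 - 1 = -6$)
$v{\left(n \right)} = 12 + n$ ($v{\left(n \right)} = \left(6 + n\right) - -6 = \left(6 + n\right) + 6 = 12 + n$)
$p{\left(q,O \right)} = 9$ ($p{\left(q,O \right)} = \left(-3\right)^{2} = 9$)
$p{\left(v{\left(6 \right)},A{\left(5,5 \right)} \right)} 96 = 9 \cdot 96 = 864$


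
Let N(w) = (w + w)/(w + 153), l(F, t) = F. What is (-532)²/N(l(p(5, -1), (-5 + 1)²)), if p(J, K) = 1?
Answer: 21792848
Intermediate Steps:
N(w) = 2*w/(153 + w) (N(w) = (2*w)/(153 + w) = 2*w/(153 + w))
(-532)²/N(l(p(5, -1), (-5 + 1)²)) = (-532)²/((2*1/(153 + 1))) = 283024/((2*1/154)) = 283024/((2*1*(1/154))) = 283024/(1/77) = 283024*77 = 21792848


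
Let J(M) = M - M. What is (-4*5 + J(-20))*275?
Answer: -5500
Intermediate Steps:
J(M) = 0
(-4*5 + J(-20))*275 = (-4*5 + 0)*275 = (-20 + 0)*275 = -20*275 = -5500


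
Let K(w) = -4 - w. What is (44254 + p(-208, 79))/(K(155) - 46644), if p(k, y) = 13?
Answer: -44267/46803 ≈ -0.94582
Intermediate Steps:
(44254 + p(-208, 79))/(K(155) - 46644) = (44254 + 13)/((-4 - 1*155) - 46644) = 44267/((-4 - 155) - 46644) = 44267/(-159 - 46644) = 44267/(-46803) = 44267*(-1/46803) = -44267/46803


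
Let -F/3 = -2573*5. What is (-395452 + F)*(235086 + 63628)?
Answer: -106598181898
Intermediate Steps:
F = 38595 (F = -(-7719)*5 = -3*(-12865) = 38595)
(-395452 + F)*(235086 + 63628) = (-395452 + 38595)*(235086 + 63628) = -356857*298714 = -106598181898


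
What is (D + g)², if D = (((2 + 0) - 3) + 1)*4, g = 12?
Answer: 144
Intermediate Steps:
D = 0 (D = ((2 - 3) + 1)*4 = (-1 + 1)*4 = 0*4 = 0)
(D + g)² = (0 + 12)² = 12² = 144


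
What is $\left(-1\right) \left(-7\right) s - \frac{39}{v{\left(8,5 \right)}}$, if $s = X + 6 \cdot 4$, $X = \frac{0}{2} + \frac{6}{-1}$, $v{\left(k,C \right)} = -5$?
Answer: $\frac{669}{5} \approx 133.8$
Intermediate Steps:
$X = -6$ ($X = 0 \cdot \frac{1}{2} + 6 \left(-1\right) = 0 - 6 = -6$)
$s = 18$ ($s = -6 + 6 \cdot 4 = -6 + 24 = 18$)
$\left(-1\right) \left(-7\right) s - \frac{39}{v{\left(8,5 \right)}} = \left(-1\right) \left(-7\right) 18 - \frac{39}{-5} = 7 \cdot 18 - - \frac{39}{5} = 126 + \frac{39}{5} = \frac{669}{5}$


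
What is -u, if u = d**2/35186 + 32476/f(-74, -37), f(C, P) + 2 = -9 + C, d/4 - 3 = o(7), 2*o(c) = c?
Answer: 571321538/1495405 ≈ 382.05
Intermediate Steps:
o(c) = c/2
d = 26 (d = 12 + 4*((1/2)*7) = 12 + 4*(7/2) = 12 + 14 = 26)
f(C, P) = -11 + C (f(C, P) = -2 + (-9 + C) = -11 + C)
u = -571321538/1495405 (u = 26**2/35186 + 32476/(-11 - 74) = 676*(1/35186) + 32476/(-85) = 338/17593 + 32476*(-1/85) = 338/17593 - 32476/85 = -571321538/1495405 ≈ -382.05)
-u = -1*(-571321538/1495405) = 571321538/1495405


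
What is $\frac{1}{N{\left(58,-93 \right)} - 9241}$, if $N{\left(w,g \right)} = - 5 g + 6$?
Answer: $- \frac{1}{8770} \approx -0.00011403$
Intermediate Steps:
$N{\left(w,g \right)} = 6 - 5 g$
$\frac{1}{N{\left(58,-93 \right)} - 9241} = \frac{1}{\left(6 - -465\right) - 9241} = \frac{1}{\left(6 + 465\right) - 9241} = \frac{1}{471 - 9241} = \frac{1}{-8770} = - \frac{1}{8770}$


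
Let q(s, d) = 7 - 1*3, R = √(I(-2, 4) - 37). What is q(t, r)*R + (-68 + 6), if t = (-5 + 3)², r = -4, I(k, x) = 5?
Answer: -62 + 16*I*√2 ≈ -62.0 + 22.627*I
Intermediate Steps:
R = 4*I*√2 (R = √(5 - 37) = √(-32) = 4*I*√2 ≈ 5.6569*I)
t = 4 (t = (-2)² = 4)
q(s, d) = 4 (q(s, d) = 7 - 3 = 4)
q(t, r)*R + (-68 + 6) = 4*(4*I*√2) + (-68 + 6) = 16*I*√2 - 62 = -62 + 16*I*√2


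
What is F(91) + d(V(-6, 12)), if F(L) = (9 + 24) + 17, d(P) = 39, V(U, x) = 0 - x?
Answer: 89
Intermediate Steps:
V(U, x) = -x
F(L) = 50 (F(L) = 33 + 17 = 50)
F(91) + d(V(-6, 12)) = 50 + 39 = 89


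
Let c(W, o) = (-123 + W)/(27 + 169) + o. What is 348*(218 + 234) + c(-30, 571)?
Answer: 30941779/196 ≈ 1.5787e+5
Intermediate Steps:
c(W, o) = -123/196 + o + W/196 (c(W, o) = (-123 + W)/196 + o = (-123 + W)*(1/196) + o = (-123/196 + W/196) + o = -123/196 + o + W/196)
348*(218 + 234) + c(-30, 571) = 348*(218 + 234) + (-123/196 + 571 + (1/196)*(-30)) = 348*452 + (-123/196 + 571 - 15/98) = 157296 + 111763/196 = 30941779/196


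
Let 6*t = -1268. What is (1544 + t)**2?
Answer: 15984004/9 ≈ 1.7760e+6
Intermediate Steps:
t = -634/3 (t = (1/6)*(-1268) = -634/3 ≈ -211.33)
(1544 + t)**2 = (1544 - 634/3)**2 = (3998/3)**2 = 15984004/9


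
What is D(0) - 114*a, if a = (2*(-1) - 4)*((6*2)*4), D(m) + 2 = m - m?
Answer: 32830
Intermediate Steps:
D(m) = -2 (D(m) = -2 + (m - m) = -2 + 0 = -2)
a = -288 (a = (-2 - 4)*(12*4) = -6*48 = -288)
D(0) - 114*a = -2 - 114*(-288) = -2 + 32832 = 32830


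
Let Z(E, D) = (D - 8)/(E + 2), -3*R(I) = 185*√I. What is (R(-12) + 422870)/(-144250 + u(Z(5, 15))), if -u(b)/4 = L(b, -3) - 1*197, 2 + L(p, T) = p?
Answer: -30205/10247 + 185*I*√3/215187 ≈ -2.9477 + 0.0014891*I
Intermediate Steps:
L(p, T) = -2 + p
R(I) = -185*√I/3
Z(E, D) = (-8 + D)/(2 + E)
u(b) = 796 - 4*b (u(b) = -4*((-2 + b) - 1*197) = -4*((-2 + b) - 197) = -4*(-199 + b) = 796 - 4*b)
(R(-12) + 422870)/(-144250 + u(Z(5, 15))) = (-370*I*√3/3 + 422870)/(-144250 + (796 - 4*(-8 + 15)/(2 + 5))) = (-370*I*√3/3 + 422870)/(-144250 + (796 - 4*7/7)) = (422870 - 370*I*√3/3)/(-144250 + (796 - 4*1)) = (422870 - 370*I*√3/3)/(-144250 + (796 - 4)) = (422870 - 370*I*√3/3)/(-144250 + 792) = (422870 - 370*I*√3/3)/(-143458) = (422870 - 370*I*√3/3)*(-1/143458) = -30205/10247 + 185*I*√3/215187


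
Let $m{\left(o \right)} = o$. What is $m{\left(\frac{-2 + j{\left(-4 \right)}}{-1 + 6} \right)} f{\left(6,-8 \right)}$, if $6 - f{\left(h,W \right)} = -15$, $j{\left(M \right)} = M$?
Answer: $- \frac{126}{5} \approx -25.2$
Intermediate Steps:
$f{\left(h,W \right)} = 21$ ($f{\left(h,W \right)} = 6 - -15 = 6 + 15 = 21$)
$m{\left(\frac{-2 + j{\left(-4 \right)}}{-1 + 6} \right)} f{\left(6,-8 \right)} = \frac{-2 - 4}{-1 + 6} \cdot 21 = - \frac{6}{5} \cdot 21 = \left(-6\right) \frac{1}{5} \cdot 21 = \left(- \frac{6}{5}\right) 21 = - \frac{126}{5}$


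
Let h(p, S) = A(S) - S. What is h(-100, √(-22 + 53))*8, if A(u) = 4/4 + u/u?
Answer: 16 - 8*√31 ≈ -28.542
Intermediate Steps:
A(u) = 2 (A(u) = 4*(¼) + 1 = 1 + 1 = 2)
h(p, S) = 2 - S
h(-100, √(-22 + 53))*8 = (2 - √(-22 + 53))*8 = (2 - √31)*8 = 16 - 8*√31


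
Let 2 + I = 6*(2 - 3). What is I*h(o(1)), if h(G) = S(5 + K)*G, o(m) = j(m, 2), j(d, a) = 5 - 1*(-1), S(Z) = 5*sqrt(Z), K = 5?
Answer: -240*sqrt(10) ≈ -758.95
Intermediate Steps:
j(d, a) = 6 (j(d, a) = 5 + 1 = 6)
o(m) = 6
I = -8 (I = -2 + 6*(2 - 3) = -2 + 6*(-1) = -2 - 6 = -8)
h(G) = 5*G*sqrt(10) (h(G) = (5*sqrt(5 + 5))*G = (5*sqrt(10))*G = 5*G*sqrt(10))
I*h(o(1)) = -40*6*sqrt(10) = -240*sqrt(10)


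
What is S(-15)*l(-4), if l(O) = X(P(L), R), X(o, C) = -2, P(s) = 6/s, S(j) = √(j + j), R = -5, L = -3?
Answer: -2*I*√30 ≈ -10.954*I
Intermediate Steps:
S(j) = √2*√j (S(j) = √(2*j) = √2*√j)
l(O) = -2
S(-15)*l(-4) = (√2*√(-15))*(-2) = (√2*(I*√15))*(-2) = (I*√30)*(-2) = -2*I*√30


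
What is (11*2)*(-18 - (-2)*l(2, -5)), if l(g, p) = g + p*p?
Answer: 792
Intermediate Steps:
l(g, p) = g + p²
(11*2)*(-18 - (-2)*l(2, -5)) = (11*2)*(-18 - (-2)*(2 + (-5)²)) = 22*(-18 - (-2)*(2 + 25)) = 22*(-18 - (-2)*27) = 22*(-18 - 1*(-54)) = 22*(-18 + 54) = 22*36 = 792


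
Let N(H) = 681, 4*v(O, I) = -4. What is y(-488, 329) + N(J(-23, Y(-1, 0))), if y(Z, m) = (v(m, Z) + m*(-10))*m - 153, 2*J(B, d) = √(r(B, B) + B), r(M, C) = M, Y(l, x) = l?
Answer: -1082211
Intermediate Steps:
v(O, I) = -1 (v(O, I) = (¼)*(-4) = -1)
J(B, d) = √2*√B/2 (J(B, d) = √(B + B)/2 = √(2*B)/2 = (√2*√B)/2 = √2*√B/2)
y(Z, m) = -153 + m*(-1 - 10*m) (y(Z, m) = (-1 + m*(-10))*m - 153 = (-1 - 10*m)*m - 153 = m*(-1 - 10*m) - 153 = -153 + m*(-1 - 10*m))
y(-488, 329) + N(J(-23, Y(-1, 0))) = (-153 - 1*329 - 10*329²) + 681 = (-153 - 329 - 10*108241) + 681 = (-153 - 329 - 1082410) + 681 = -1082892 + 681 = -1082211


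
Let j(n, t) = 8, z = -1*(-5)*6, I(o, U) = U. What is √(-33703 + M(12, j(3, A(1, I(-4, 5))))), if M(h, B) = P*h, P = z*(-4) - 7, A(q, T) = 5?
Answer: I*√35227 ≈ 187.69*I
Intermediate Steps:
z = 30 (z = 5*6 = 30)
P = -127 (P = 30*(-4) - 7 = -120 - 7 = -127)
M(h, B) = -127*h
√(-33703 + M(12, j(3, A(1, I(-4, 5))))) = √(-33703 - 127*12) = √(-33703 - 1524) = √(-35227) = I*√35227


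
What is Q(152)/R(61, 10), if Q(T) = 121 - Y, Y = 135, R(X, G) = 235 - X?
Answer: -7/87 ≈ -0.080460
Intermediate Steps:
Q(T) = -14 (Q(T) = 121 - 1*135 = 121 - 135 = -14)
Q(152)/R(61, 10) = -14/(235 - 1*61) = -14/(235 - 61) = -14/174 = -14*1/174 = -7/87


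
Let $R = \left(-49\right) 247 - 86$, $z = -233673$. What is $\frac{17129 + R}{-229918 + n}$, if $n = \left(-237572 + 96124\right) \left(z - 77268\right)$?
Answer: $\frac{494}{4398175265} \approx 1.1232 \cdot 10^{-7}$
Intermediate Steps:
$n = 43981982568$ ($n = \left(-237572 + 96124\right) \left(-233673 - 77268\right) = \left(-141448\right) \left(-310941\right) = 43981982568$)
$R = -12189$ ($R = -12103 - 86 = -12189$)
$\frac{17129 + R}{-229918 + n} = \frac{17129 - 12189}{-229918 + 43981982568} = \frac{4940}{43981752650} = 4940 \cdot \frac{1}{43981752650} = \frac{494}{4398175265}$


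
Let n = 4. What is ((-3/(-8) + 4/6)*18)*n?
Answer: 75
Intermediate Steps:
((-3/(-8) + 4/6)*18)*n = ((-3/(-8) + 4/6)*18)*4 = ((-3*(-⅛) + 4*(⅙))*18)*4 = ((3/8 + ⅔)*18)*4 = ((25/24)*18)*4 = (75/4)*4 = 75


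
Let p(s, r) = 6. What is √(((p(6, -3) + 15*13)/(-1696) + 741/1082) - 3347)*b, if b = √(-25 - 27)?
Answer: -√2289031752660770/114692 ≈ -417.15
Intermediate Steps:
b = 2*I*√13 (b = √(-52) = 2*I*√13 ≈ 7.2111*I)
√(((p(6, -3) + 15*13)/(-1696) + 741/1082) - 3347)*b = √(((6 + 15*13)/(-1696) + 741/1082) - 3347)*(2*I*√13) = √(((6 + 195)*(-1/1696) + 741*(1/1082)) - 3347)*(2*I*√13) = √((201*(-1/1696) + 741/1082) - 3347)*(2*I*√13) = √((-201/1696 + 741/1082) - 3347)*(2*I*√13) = √(519627/917536 - 3347)*(2*I*√13) = √(-3070473365/917536)*(2*I*√13) = (I*√176079365589290/229384)*(2*I*√13) = -√2289031752660770/114692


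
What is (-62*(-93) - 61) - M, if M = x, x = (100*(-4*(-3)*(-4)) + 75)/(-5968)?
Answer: 34042715/5968 ≈ 5704.2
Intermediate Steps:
x = 4725/5968 (x = (100*(12*(-4)) + 75)*(-1/5968) = (100*(-48) + 75)*(-1/5968) = (-4800 + 75)*(-1/5968) = -4725*(-1/5968) = 4725/5968 ≈ 0.79172)
M = 4725/5968 ≈ 0.79172
(-62*(-93) - 61) - M = (-62*(-93) - 61) - 1*4725/5968 = (5766 - 61) - 4725/5968 = 5705 - 4725/5968 = 34042715/5968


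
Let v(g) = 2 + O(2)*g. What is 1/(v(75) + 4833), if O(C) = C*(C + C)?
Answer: 1/5435 ≈ 0.00018399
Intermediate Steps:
O(C) = 2*C² (O(C) = C*(2*C) = 2*C²)
v(g) = 2 + 8*g (v(g) = 2 + (2*2²)*g = 2 + (2*4)*g = 2 + 8*g)
1/(v(75) + 4833) = 1/((2 + 8*75) + 4833) = 1/((2 + 600) + 4833) = 1/(602 + 4833) = 1/5435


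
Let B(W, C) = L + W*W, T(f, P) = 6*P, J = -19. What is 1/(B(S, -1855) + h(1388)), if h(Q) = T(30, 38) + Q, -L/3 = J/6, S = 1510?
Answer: 2/4563451 ≈ 4.3826e-7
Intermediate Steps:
L = 19/2 (L = -(-57)/6 = -3*(-19/6) = 19/2 ≈ 9.5000)
B(W, C) = 19/2 + W² (B(W, C) = 19/2 + W*W = 19/2 + W²)
h(Q) = 228 + Q (h(Q) = 6*38 + Q = 228 + Q)
1/(B(S, -1855) + h(1388)) = 1/((19/2 + 1510²) + (228 + 1388)) = 1/((19/2 + 2280100) + 1616) = 1/(4560219/2 + 1616) = 1/(4563451/2) = 2/4563451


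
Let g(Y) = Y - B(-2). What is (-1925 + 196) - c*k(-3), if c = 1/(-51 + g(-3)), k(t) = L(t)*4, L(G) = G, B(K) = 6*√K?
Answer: (-1729*√2 + 15563*I)/(√2 - 9*I) ≈ -1729.2 + 0.034078*I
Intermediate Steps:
k(t) = 4*t (k(t) = t*4 = 4*t)
g(Y) = Y - 6*I*√2 (g(Y) = Y - 6*√(-2) = Y - 6*I*√2)
c = 1/(-54 - 6*I*√2) (c = 1/(-51 + (-3 - 6*I*√2)) = 1/(-54 - 6*I*√2) ≈ -0.018072 + 0.0028398*I)
(-1925 + 196) - c*k(-3) = (-1925 + 196) - I/(6*(√2 - 9*I))*4*(-3) = -1729 - I/(6*(√2 - 9*I))*(-12) = -1729 - (-2)*I/(√2 - 9*I) = -1729 + 2*I/(√2 - 9*I)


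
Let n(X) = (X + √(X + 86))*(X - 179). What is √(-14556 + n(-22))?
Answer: I*√11742 ≈ 108.36*I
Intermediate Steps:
n(X) = (-179 + X)*(X + √(86 + X)) (n(X) = (X + √(86 + X))*(-179 + X) = (-179 + X)*(X + √(86 + X)))
√(-14556 + n(-22)) = √(-14556 + ((-22)² - 179*(-22) - 179*√(86 - 22) - 22*√(86 - 22))) = √(-14556 + (484 + 3938 - 179*√64 - 22*√64)) = √(-14556 + (484 + 3938 - 179*8 - 22*8)) = √(-14556 + (484 + 3938 - 1432 - 176)) = √(-14556 + 2814) = √(-11742) = I*√11742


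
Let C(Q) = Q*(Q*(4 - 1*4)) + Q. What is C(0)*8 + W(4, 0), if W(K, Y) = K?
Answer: 4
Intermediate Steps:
C(Q) = Q (C(Q) = Q*(Q*(4 - 4)) + Q = Q*(Q*0) + Q = Q*0 + Q = 0 + Q = Q)
C(0)*8 + W(4, 0) = 0*8 + 4 = 0 + 4 = 4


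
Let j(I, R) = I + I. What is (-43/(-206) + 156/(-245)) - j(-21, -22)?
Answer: 2098139/50470 ≈ 41.572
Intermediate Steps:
j(I, R) = 2*I
(-43/(-206) + 156/(-245)) - j(-21, -22) = (-43/(-206) + 156/(-245)) - 2*(-21) = (-43*(-1/206) + 156*(-1/245)) - 1*(-42) = (43/206 - 156/245) + 42 = -21601/50470 + 42 = 2098139/50470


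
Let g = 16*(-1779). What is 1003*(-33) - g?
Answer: -4635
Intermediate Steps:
g = -28464
1003*(-33) - g = 1003*(-33) - 1*(-28464) = -33099 + 28464 = -4635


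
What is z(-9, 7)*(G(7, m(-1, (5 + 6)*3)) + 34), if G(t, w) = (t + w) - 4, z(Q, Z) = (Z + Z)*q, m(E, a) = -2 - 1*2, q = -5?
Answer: -2310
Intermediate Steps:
m(E, a) = -4 (m(E, a) = -2 - 2 = -4)
z(Q, Z) = -10*Z (z(Q, Z) = (Z + Z)*(-5) = (2*Z)*(-5) = -10*Z)
G(t, w) = -4 + t + w
z(-9, 7)*(G(7, m(-1, (5 + 6)*3)) + 34) = (-10*7)*((-4 + 7 - 4) + 34) = -70*(-1 + 34) = -70*33 = -2310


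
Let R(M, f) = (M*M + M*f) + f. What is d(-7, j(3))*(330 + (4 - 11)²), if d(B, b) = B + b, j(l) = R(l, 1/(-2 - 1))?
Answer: 758/3 ≈ 252.67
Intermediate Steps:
R(M, f) = f + M² + M*f (R(M, f) = (M² + M*f) + f = f + M² + M*f)
j(l) = -⅓ + l² - l/3 (j(l) = 1/(-2 - 1) + l² + l/(-2 - 1) = 1/(-3) + l² + l/(-3) = -⅓ + l² + l*(-⅓) = -⅓ + l² - l/3)
d(-7, j(3))*(330 + (4 - 11)²) = (-7 + (-⅓ + 3² - ⅓*3))*(330 + (4 - 11)²) = (-7 + (-⅓ + 9 - 1))*(330 + (-7)²) = (-7 + 23/3)*(330 + 49) = (⅔)*379 = 758/3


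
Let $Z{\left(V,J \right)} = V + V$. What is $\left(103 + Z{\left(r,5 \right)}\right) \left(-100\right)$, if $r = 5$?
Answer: $-11300$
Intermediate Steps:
$Z{\left(V,J \right)} = 2 V$
$\left(103 + Z{\left(r,5 \right)}\right) \left(-100\right) = \left(103 + 2 \cdot 5\right) \left(-100\right) = \left(103 + 10\right) \left(-100\right) = 113 \left(-100\right) = -11300$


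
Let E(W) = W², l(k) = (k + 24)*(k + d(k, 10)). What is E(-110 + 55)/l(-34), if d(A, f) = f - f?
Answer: 605/68 ≈ 8.8971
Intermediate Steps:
d(A, f) = 0
l(k) = k*(24 + k) (l(k) = (k + 24)*(k + 0) = (24 + k)*k = k*(24 + k))
E(-110 + 55)/l(-34) = (-110 + 55)²/((-34*(24 - 34))) = (-55)²/((-34*(-10))) = 3025/340 = 3025*(1/340) = 605/68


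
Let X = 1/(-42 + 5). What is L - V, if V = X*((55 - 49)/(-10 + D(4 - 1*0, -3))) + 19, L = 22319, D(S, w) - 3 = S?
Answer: 825098/37 ≈ 22300.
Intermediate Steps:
D(S, w) = 3 + S
X = -1/37 (X = 1/(-37) = -1/37 ≈ -0.027027)
V = 705/37 (V = -(55 - 49)/(37*(-10 + (3 + (4 - 1*0)))) + 19 = -6/(37*(-10 + (3 + (4 + 0)))) + 19 = -6/(37*(-10 + (3 + 4))) + 19 = -6/(37*(-10 + 7)) + 19 = -6/(37*(-3)) + 19 = -6*(-1)/(37*3) + 19 = -1/37*(-2) + 19 = 2/37 + 19 = 705/37 ≈ 19.054)
L - V = 22319 - 1*705/37 = 22319 - 705/37 = 825098/37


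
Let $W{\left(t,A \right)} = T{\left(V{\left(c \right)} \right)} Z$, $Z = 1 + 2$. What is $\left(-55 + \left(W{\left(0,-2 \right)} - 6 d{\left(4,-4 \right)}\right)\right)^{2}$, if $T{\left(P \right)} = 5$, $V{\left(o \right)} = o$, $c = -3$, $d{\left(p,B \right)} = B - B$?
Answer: $1600$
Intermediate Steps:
$d{\left(p,B \right)} = 0$
$Z = 3$
$W{\left(t,A \right)} = 15$ ($W{\left(t,A \right)} = 5 \cdot 3 = 15$)
$\left(-55 + \left(W{\left(0,-2 \right)} - 6 d{\left(4,-4 \right)}\right)\right)^{2} = \left(-55 + \left(15 - 0\right)\right)^{2} = \left(-55 + \left(15 + 0\right)\right)^{2} = \left(-55 + 15\right)^{2} = \left(-40\right)^{2} = 1600$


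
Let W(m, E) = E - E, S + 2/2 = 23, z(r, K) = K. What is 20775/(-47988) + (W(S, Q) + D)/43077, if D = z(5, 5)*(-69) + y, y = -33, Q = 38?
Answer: -101451571/229686564 ≈ -0.44170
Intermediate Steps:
S = 22 (S = -1 + 23 = 22)
W(m, E) = 0
D = -378 (D = 5*(-69) - 33 = -345 - 33 = -378)
20775/(-47988) + (W(S, Q) + D)/43077 = 20775/(-47988) + (0 - 378)/43077 = 20775*(-1/47988) - 378*1/43077 = -6925/15996 - 126/14359 = -101451571/229686564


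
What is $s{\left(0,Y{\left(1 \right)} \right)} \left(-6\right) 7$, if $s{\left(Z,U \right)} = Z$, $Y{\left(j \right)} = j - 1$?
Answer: $0$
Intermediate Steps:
$Y{\left(j \right)} = -1 + j$
$s{\left(0,Y{\left(1 \right)} \right)} \left(-6\right) 7 = 0 \left(-6\right) 7 = 0 \cdot 7 = 0$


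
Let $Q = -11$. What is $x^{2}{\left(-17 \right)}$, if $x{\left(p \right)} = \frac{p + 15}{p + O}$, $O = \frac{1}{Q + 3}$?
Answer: $\frac{256}{18769} \approx 0.01364$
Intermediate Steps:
$O = - \frac{1}{8}$ ($O = \frac{1}{-11 + 3} = \frac{1}{-8} = - \frac{1}{8} \approx -0.125$)
$x{\left(p \right)} = \frac{15 + p}{- \frac{1}{8} + p}$ ($x{\left(p \right)} = \frac{p + 15}{p - \frac{1}{8}} = \frac{15 + p}{- \frac{1}{8} + p}$)
$x^{2}{\left(-17 \right)} = \left(\frac{8 \left(15 - 17\right)}{-1 + 8 \left(-17\right)}\right)^{2} = \left(8 \frac{1}{-1 - 136} \left(-2\right)\right)^{2} = \left(8 \frac{1}{-137} \left(-2\right)\right)^{2} = \left(8 \left(- \frac{1}{137}\right) \left(-2\right)\right)^{2} = \left(\frac{16}{137}\right)^{2} = \frac{256}{18769}$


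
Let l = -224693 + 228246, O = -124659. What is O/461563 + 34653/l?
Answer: 15551629212/1639933339 ≈ 9.4831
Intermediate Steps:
l = 3553
O/461563 + 34653/l = -124659/461563 + 34653/3553 = 15551629212/1639933339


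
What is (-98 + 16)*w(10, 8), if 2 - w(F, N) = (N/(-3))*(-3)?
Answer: 492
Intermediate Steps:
w(F, N) = 2 - N (w(F, N) = 2 - N/(-3)*(-3) = 2 - N*(-⅓)*(-3) = 2 - (-N/3)*(-3) = 2 - N)
(-98 + 16)*w(10, 8) = (-98 + 16)*(2 - 1*8) = -82*(2 - 8) = -82*(-6) = 492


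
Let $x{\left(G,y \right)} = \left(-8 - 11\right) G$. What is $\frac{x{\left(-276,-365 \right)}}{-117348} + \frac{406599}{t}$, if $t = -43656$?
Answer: $- \frac{1331736431}{142304008} \approx -9.3584$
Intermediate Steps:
$x{\left(G,y \right)} = - 19 G$
$\frac{x{\left(-276,-365 \right)}}{-117348} + \frac{406599}{t} = \frac{\left(-19\right) \left(-276\right)}{-117348} + \frac{406599}{-43656} = 5244 \left(- \frac{1}{117348}\right) + 406599 \left(- \frac{1}{43656}\right) = - \frac{437}{9779} - \frac{135533}{14552} = - \frac{1331736431}{142304008}$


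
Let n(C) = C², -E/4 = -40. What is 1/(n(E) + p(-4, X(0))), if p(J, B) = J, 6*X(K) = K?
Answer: 1/25596 ≈ 3.9069e-5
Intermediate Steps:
E = 160 (E = -4*(-40) = 160)
X(K) = K/6
1/(n(E) + p(-4, X(0))) = 1/(160² - 4) = 1/(25600 - 4) = 1/25596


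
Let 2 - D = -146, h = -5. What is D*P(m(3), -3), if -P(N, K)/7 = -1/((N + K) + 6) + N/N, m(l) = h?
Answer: -1554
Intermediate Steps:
m(l) = -5
D = 148 (D = 2 - 1*(-146) = 2 + 146 = 148)
P(N, K) = -7 + 7/(6 + K + N) (P(N, K) = -7*(-1/((N + K) + 6) + N/N) = -7*(-1/((K + N) + 6) + 1) = -7*(-1/(6 + K + N) + 1) = -7*(1 - 1/(6 + K + N)) = -7 + 7/(6 + K + N))
D*P(m(3), -3) = 148*(7*(-5 - 1*(-3) - 1*(-5))/(6 - 3 - 5)) = 148*(7*(-5 + 3 + 5)/(-2)) = 148*(7*(-1/2)*3) = 148*(-21/2) = -1554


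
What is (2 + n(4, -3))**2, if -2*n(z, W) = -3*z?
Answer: 64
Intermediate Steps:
n(z, W) = 3*z/2 (n(z, W) = -(-3)*z/2 = 3*z/2)
(2 + n(4, -3))**2 = (2 + (3/2)*4)**2 = (2 + 6)**2 = 8**2 = 64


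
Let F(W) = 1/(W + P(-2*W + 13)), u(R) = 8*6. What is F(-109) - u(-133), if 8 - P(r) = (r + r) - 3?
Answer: -26881/560 ≈ -48.002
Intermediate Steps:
P(r) = 11 - 2*r (P(r) = 8 - ((r + r) - 3) = 8 - (2*r - 3) = 8 - (-3 + 2*r) = 8 + (3 - 2*r) = 11 - 2*r)
u(R) = 48
F(W) = 1/(-15 + 5*W) (F(W) = 1/(W + (11 - 2*(-2*W + 13))) = 1/(W + (11 - 2*(13 - 2*W))) = 1/(W + (11 + (-26 + 4*W))) = 1/(W + (-15 + 4*W)) = 1/(-15 + 5*W))
F(-109) - u(-133) = 1/(5*(-3 - 109)) - 1*48 = (⅕)/(-112) - 48 = (⅕)*(-1/112) - 48 = -1/560 - 48 = -26881/560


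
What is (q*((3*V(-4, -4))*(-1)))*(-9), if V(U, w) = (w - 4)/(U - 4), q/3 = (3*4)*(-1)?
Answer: -972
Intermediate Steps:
q = -36 (q = 3*((3*4)*(-1)) = 3*(12*(-1)) = 3*(-12) = -36)
V(U, w) = (-4 + w)/(-4 + U)
(q*((3*V(-4, -4))*(-1)))*(-9) = -36*3*((-4 - 4)/(-4 - 4))*(-1)*(-9) = -36*3*(-8/(-8))*(-1)*(-9) = -36*3*(-1/8*(-8))*(-1)*(-9) = -36*3*1*(-1)*(-9) = -108*(-1)*(-9) = -36*(-3)*(-9) = 108*(-9) = -972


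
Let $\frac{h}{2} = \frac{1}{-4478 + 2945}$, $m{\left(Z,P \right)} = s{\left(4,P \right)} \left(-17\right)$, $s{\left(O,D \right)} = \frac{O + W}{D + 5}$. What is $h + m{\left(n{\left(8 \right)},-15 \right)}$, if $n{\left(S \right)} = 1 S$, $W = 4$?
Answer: $\frac{104234}{7665} \approx 13.599$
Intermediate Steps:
$n{\left(S \right)} = S$
$s{\left(O,D \right)} = \frac{4 + O}{5 + D}$ ($s{\left(O,D \right)} = \frac{O + 4}{D + 5} = \frac{4 + O}{5 + D}$)
$m{\left(Z,P \right)} = - \frac{136}{5 + P}$ ($m{\left(Z,P \right)} = \frac{4 + 4}{5 + P} \left(-17\right) = \frac{1}{5 + P} 8 \left(-17\right) = \frac{8}{5 + P} \left(-17\right) = - \frac{136}{5 + P}$)
$h = - \frac{2}{1533}$ ($h = \frac{2}{-4478 + 2945} = \frac{2}{-1533} = 2 \left(- \frac{1}{1533}\right) = - \frac{2}{1533} \approx -0.0013046$)
$h + m{\left(n{\left(8 \right)},-15 \right)} = - \frac{2}{1533} - \frac{136}{5 - 15} = - \frac{2}{1533} - \frac{136}{-10} = - \frac{2}{1533} - - \frac{68}{5} = - \frac{2}{1533} + \frac{68}{5} = \frac{104234}{7665}$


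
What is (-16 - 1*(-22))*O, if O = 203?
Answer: 1218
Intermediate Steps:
(-16 - 1*(-22))*O = (-16 - 1*(-22))*203 = (-16 + 22)*203 = 6*203 = 1218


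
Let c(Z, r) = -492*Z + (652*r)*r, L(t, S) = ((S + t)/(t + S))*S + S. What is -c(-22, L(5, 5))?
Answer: -76024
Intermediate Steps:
L(t, S) = 2*S (L(t, S) = ((S + t)/(S + t))*S + S = 1*S + S = S + S = 2*S)
c(Z, r) = -492*Z + 652*r**2
-c(-22, L(5, 5)) = -(-492*(-22) + 652*(2*5)**2) = -(10824 + 652*10**2) = -(10824 + 652*100) = -(10824 + 65200) = -1*76024 = -76024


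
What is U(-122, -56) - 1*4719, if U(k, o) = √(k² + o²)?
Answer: -4719 + 2*√4505 ≈ -4584.8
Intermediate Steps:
U(-122, -56) - 1*4719 = √((-122)² + (-56)²) - 1*4719 = √(14884 + 3136) - 4719 = √18020 - 4719 = 2*√4505 - 4719 = -4719 + 2*√4505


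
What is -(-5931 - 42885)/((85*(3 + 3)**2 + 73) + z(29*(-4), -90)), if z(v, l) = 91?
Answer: 6102/403 ≈ 15.141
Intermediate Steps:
-(-5931 - 42885)/((85*(3 + 3)**2 + 73) + z(29*(-4), -90)) = -(-5931 - 42885)/((85*(3 + 3)**2 + 73) + 91) = -(-48816)/((85*6**2 + 73) + 91) = -(-48816)/((85*36 + 73) + 91) = -(-48816)/((3060 + 73) + 91) = -(-48816)/(3133 + 91) = -(-48816)/3224 = -1*(-6102/403) = 6102/403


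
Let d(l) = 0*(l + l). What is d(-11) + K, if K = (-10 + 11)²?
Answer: 1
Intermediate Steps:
d(l) = 0 (d(l) = 0*(2*l) = 0)
K = 1 (K = 1² = 1)
d(-11) + K = 0 + 1 = 1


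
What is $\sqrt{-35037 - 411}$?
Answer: $2 i \sqrt{8862} \approx 188.28 i$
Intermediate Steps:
$\sqrt{-35037 - 411} = \sqrt{-35448} = 2 i \sqrt{8862}$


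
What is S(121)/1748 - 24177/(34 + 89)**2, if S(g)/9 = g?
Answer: -8595305/8815164 ≈ -0.97506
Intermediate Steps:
S(g) = 9*g
S(121)/1748 - 24177/(34 + 89)**2 = (9*121)/1748 - 24177/(34 + 89)**2 = 1089*(1/1748) - 24177/(123**2) = 1089/1748 - 24177/15129 = 1089/1748 - 24177*1/15129 = 1089/1748 - 8059/5043 = -8595305/8815164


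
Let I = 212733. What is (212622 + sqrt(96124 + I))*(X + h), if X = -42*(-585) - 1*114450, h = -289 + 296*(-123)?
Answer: -26913054894 - 126577*sqrt(308857) ≈ -2.6983e+10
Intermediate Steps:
h = -36697 (h = -289 - 36408 = -36697)
X = -89880 (X = 24570 - 114450 = -89880)
(212622 + sqrt(96124 + I))*(X + h) = (212622 + sqrt(96124 + 212733))*(-89880 - 36697) = (212622 + sqrt(308857))*(-126577) = -26913054894 - 126577*sqrt(308857)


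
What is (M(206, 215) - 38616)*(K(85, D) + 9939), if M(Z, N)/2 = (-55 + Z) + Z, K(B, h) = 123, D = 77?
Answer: -381369924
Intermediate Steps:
M(Z, N) = -110 + 4*Z (M(Z, N) = 2*((-55 + Z) + Z) = 2*(-55 + 2*Z) = -110 + 4*Z)
(M(206, 215) - 38616)*(K(85, D) + 9939) = ((-110 + 4*206) - 38616)*(123 + 9939) = ((-110 + 824) - 38616)*10062 = (714 - 38616)*10062 = -37902*10062 = -381369924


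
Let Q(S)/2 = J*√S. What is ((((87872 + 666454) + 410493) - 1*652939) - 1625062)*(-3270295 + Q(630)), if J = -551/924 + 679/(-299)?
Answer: 3640433528690 + 62985825385*√70/3289 ≈ 3.6406e+12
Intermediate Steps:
J = -792145/276276 (J = -551*1/924 + 679*(-1/299) = -551/924 - 679/299 = -792145/276276 ≈ -2.8672)
Q(S) = -792145*√S/138138 (Q(S) = 2*(-792145*√S/276276) = -792145*√S/138138)
((((87872 + 666454) + 410493) - 1*652939) - 1625062)*(-3270295 + Q(630)) = ((((87872 + 666454) + 410493) - 1*652939) - 1625062)*(-3270295 - 792145*√70/46046) = (((754326 + 410493) - 652939) - 1625062)*(-3270295 - 792145*√70/46046) = ((1164819 - 652939) - 1625062)*(-3270295 - 792145*√70/46046) = (511880 - 1625062)*(-3270295 - 792145*√70/46046) = -1113182*(-3270295 - 792145*√70/46046) = 3640433528690 + 62985825385*√70/3289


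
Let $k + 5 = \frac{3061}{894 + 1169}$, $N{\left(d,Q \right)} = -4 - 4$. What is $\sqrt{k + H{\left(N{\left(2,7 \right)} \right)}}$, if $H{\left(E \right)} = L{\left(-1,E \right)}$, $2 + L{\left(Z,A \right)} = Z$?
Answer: $\frac{i \sqrt{27732909}}{2063} \approx 2.5527 i$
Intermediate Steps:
$L{\left(Z,A \right)} = -2 + Z$
$N{\left(d,Q \right)} = -8$
$H{\left(E \right)} = -3$ ($H{\left(E \right)} = -2 - 1 = -3$)
$k = - \frac{7254}{2063}$ ($k = -5 + \frac{3061}{894 + 1169} = -5 + \frac{3061}{2063} = - \frac{7254}{2063} \approx -3.5162$)
$\sqrt{k + H{\left(N{\left(2,7 \right)} \right)}} = \sqrt{- \frac{7254}{2063} - 3} = \sqrt{- \frac{13443}{2063}} = \frac{i \sqrt{27732909}}{2063}$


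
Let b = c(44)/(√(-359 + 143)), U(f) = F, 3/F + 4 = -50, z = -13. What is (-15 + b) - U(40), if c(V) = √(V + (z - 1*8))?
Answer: -269/18 - I*√138/36 ≈ -14.944 - 0.32631*I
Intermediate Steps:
F = -1/18 (F = 3/(-4 - 50) = 3/(-54) = 3*(-1/54) = -1/18 ≈ -0.055556)
U(f) = -1/18
c(V) = √(-21 + V) (c(V) = √(V + (-13 - 1*8)) = √(V + (-13 - 8)) = √(V - 21) = √(-21 + V))
b = -I*√138/36 (b = √(-21 + 44)/(√(-359 + 143)) = √23/(√(-216)) = √23/((6*I*√6)) = √23*(-I*√6/36) = -I*√138/36 ≈ -0.32631*I)
(-15 + b) - U(40) = (-15 - I*√138/36) - 1*(-1/18) = (-15 - I*√138/36) + 1/18 = -269/18 - I*√138/36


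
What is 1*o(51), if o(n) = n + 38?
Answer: 89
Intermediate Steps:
o(n) = 38 + n
1*o(51) = 1*(38 + 51) = 1*89 = 89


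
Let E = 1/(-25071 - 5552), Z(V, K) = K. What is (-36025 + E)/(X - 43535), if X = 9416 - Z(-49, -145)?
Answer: 551596788/520192901 ≈ 1.0604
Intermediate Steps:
E = -1/30623 (E = 1/(-30623) = -1/30623 ≈ -3.2655e-5)
X = 9561 (X = 9416 - 1*(-145) = 9416 + 145 = 9561)
(-36025 + E)/(X - 43535) = (-36025 - 1/30623)/(9561 - 43535) = -1103193576/30623/(-33974) = -1103193576/30623*(-1/33974) = 551596788/520192901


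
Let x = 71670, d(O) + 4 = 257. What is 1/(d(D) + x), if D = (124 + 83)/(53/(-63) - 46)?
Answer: 1/71923 ≈ 1.3904e-5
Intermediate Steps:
D = -13041/2951 (D = 207/(53*(-1/63) - 46) = 207/(-53/63 - 46) = 207/(-2951/63) = 207*(-63/2951) = -13041/2951 ≈ -4.4192)
d(O) = 253 (d(O) = -4 + 257 = 253)
1/(d(D) + x) = 1/(253 + 71670) = 1/71923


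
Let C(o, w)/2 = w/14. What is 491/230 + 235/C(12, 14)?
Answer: 13758/115 ≈ 119.63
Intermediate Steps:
C(o, w) = w/7 (C(o, w) = 2*(w/14) = w/7)
491/230 + 235/C(12, 14) = 491/230 + 235/(((⅐)*14)) = 491*(1/230) + 235/2 = 491/230 + 235*(½) = 491/230 + 235/2 = 13758/115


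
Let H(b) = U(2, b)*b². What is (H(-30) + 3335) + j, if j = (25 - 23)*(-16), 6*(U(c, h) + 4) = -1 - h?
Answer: 4053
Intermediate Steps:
U(c, h) = -25/6 - h/6 (U(c, h) = -4 + (-1 - h)/6 = -4 + (-⅙ - h/6) = -25/6 - h/6)
H(b) = b²*(-25/6 - b/6) (H(b) = (-25/6 - b/6)*b² = b²*(-25/6 - b/6))
j = -32 (j = 2*(-16) = -32)
(H(-30) + 3335) + j = ((⅙)*(-30)²*(-25 - 1*(-30)) + 3335) - 32 = ((⅙)*900*(-25 + 30) + 3335) - 32 = ((⅙)*900*5 + 3335) - 32 = (750 + 3335) - 32 = 4085 - 32 = 4053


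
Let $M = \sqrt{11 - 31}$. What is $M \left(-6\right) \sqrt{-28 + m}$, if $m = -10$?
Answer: $12 \sqrt{190} \approx 165.41$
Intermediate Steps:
$M = 2 i \sqrt{5}$ ($M = \sqrt{-20} = 2 i \sqrt{5} \approx 4.4721 i$)
$M \left(-6\right) \sqrt{-28 + m} = 2 i \sqrt{5} \left(-6\right) \sqrt{-28 - 10} = - 12 i \sqrt{5} \sqrt{-38} = - 12 i \sqrt{5} i \sqrt{38} = 12 \sqrt{190}$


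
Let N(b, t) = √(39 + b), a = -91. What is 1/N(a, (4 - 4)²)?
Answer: -I*√13/26 ≈ -0.13867*I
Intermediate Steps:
1/N(a, (4 - 4)²) = 1/(√(39 - 91)) = 1/(√(-52)) = 1/(2*I*√13) = -I*√13/26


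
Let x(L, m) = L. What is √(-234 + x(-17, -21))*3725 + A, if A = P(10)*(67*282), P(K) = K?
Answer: 188940 + 3725*I*√251 ≈ 1.8894e+5 + 59015.0*I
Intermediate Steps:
A = 188940 (A = 10*(67*282) = 10*18894 = 188940)
√(-234 + x(-17, -21))*3725 + A = √(-234 - 17)*3725 + 188940 = √(-251)*3725 + 188940 = (I*√251)*3725 + 188940 = 3725*I*√251 + 188940 = 188940 + 3725*I*√251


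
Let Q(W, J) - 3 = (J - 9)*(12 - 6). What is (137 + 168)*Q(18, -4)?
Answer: -22875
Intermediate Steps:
Q(W, J) = -51 + 6*J (Q(W, J) = 3 + (J - 9)*(12 - 6) = 3 + (-9 + J)*6 = 3 + (-54 + 6*J) = -51 + 6*J)
(137 + 168)*Q(18, -4) = (137 + 168)*(-51 + 6*(-4)) = 305*(-51 - 24) = 305*(-75) = -22875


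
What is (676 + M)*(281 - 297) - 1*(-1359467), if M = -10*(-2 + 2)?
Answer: 1348651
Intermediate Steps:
M = 0 (M = -10*0 = 0)
(676 + M)*(281 - 297) - 1*(-1359467) = (676 + 0)*(281 - 297) - 1*(-1359467) = 676*(-16) + 1359467 = -10816 + 1359467 = 1348651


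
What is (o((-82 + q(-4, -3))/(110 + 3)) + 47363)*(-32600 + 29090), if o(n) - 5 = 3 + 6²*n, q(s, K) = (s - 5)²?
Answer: -18788633370/113 ≈ -1.6627e+8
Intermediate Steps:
q(s, K) = (-5 + s)²
o(n) = 8 + 36*n (o(n) = 5 + (3 + 6²*n) = 5 + (3 + 36*n) = 8 + 36*n)
(o((-82 + q(-4, -3))/(110 + 3)) + 47363)*(-32600 + 29090) = ((8 + 36*((-82 + (-5 - 4)²)/(110 + 3))) + 47363)*(-32600 + 29090) = ((8 + 36*((-82 + (-9)²)/113)) + 47363)*(-3510) = ((8 + 36*((-82 + 81)*(1/113))) + 47363)*(-3510) = ((8 + 36*(-1*1/113)) + 47363)*(-3510) = ((8 + 36*(-1/113)) + 47363)*(-3510) = ((8 - 36/113) + 47363)*(-3510) = (868/113 + 47363)*(-3510) = (5352887/113)*(-3510) = -18788633370/113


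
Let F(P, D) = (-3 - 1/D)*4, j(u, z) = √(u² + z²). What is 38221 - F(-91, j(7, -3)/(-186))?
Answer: 38233 - 372*√58/29 ≈ 38135.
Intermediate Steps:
F(P, D) = -12 - 4/D
38221 - F(-91, j(7, -3)/(-186)) = 38221 - (-12 - 4*(-186/√(7² + (-3)²))) = 38221 - (-12 - 4*(-186/√(49 + 9))) = 38221 - (-12 - 4*(-93*√58/29)) = 38221 - (-12 - (-372)*√58/29) = 38221 - (-12 + 372*√58/29) = 38221 + (12 - 372*√58/29) = 38233 - 372*√58/29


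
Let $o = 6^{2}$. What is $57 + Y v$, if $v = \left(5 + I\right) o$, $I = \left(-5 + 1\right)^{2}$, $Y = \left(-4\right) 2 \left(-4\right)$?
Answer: $24249$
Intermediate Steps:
$Y = 32$ ($Y = \left(-8\right) \left(-4\right) = 32$)
$o = 36$
$I = 16$ ($I = \left(-4\right)^{2} = 16$)
$v = 756$ ($v = \left(5 + 16\right) 36 = 21 \cdot 36 = 756$)
$57 + Y v = 57 + 32 \cdot 756 = 57 + 24192 = 24249$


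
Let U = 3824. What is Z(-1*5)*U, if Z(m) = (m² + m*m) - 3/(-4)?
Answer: 194068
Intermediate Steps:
Z(m) = ¾ + 2*m² (Z(m) = (m² + m²) - 3*(-¼) = 2*m² + ¾ = ¾ + 2*m²)
Z(-1*5)*U = (¾ + 2*(-1*5)²)*3824 = (¾ + 2*(-5)²)*3824 = (¾ + 2*25)*3824 = (¾ + 50)*3824 = (203/4)*3824 = 194068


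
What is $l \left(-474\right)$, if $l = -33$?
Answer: $15642$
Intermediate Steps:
$l \left(-474\right) = \left(-33\right) \left(-474\right) = 15642$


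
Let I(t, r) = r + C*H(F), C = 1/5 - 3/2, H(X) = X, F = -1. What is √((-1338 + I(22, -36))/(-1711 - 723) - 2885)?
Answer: 3*I*√47467849745/12170 ≈ 53.707*I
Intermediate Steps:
C = -13/10 (C = 1*(⅕) - 3*½ = ⅕ - 3/2 = -13/10 ≈ -1.3000)
I(t, r) = 13/10 + r (I(t, r) = r - 13/10*(-1) = r + 13/10 = 13/10 + r)
√((-1338 + I(22, -36))/(-1711 - 723) - 2885) = √((-1338 + (13/10 - 36))/(-1711 - 723) - 2885) = √((-1338 - 347/10)/(-2434) - 2885) = √(-13727/10*(-1/2434) - 2885) = √(13727/24340 - 2885) = √(-70207173/24340) = 3*I*√47467849745/12170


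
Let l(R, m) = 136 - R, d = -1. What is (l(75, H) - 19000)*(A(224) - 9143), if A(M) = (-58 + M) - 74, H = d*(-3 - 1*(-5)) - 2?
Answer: 171416889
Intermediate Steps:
H = -4 (H = -(-3 - 1*(-5)) - 2 = -(-3 + 5) - 2 = -1*2 - 2 = -2 - 2 = -4)
A(M) = -132 + M
(l(75, H) - 19000)*(A(224) - 9143) = ((136 - 1*75) - 19000)*((-132 + 224) - 9143) = ((136 - 75) - 19000)*(92 - 9143) = (61 - 19000)*(-9051) = -18939*(-9051) = 171416889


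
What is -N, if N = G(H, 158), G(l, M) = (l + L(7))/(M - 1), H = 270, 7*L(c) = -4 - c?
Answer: -1879/1099 ≈ -1.7097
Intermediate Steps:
L(c) = -4/7 - c/7 (L(c) = (-4 - c)/7 = -4/7 - c/7)
G(l, M) = (-11/7 + l)/(-1 + M) (G(l, M) = (l + (-4/7 - ⅐*7))/(M - 1) = (l + (-4/7 - 1))/(-1 + M) = (l - 11/7)/(-1 + M) = (-11/7 + l)/(-1 + M))
N = 1879/1099 (N = (-11/7 + 270)/(-1 + 158) = (1879/7)/157 = (1/157)*(1879/7) = 1879/1099 ≈ 1.7097)
-N = -1*1879/1099 = -1879/1099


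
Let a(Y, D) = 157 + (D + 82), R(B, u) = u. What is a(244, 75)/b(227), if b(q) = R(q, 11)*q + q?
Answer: 157/1362 ≈ 0.11527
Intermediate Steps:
a(Y, D) = 239 + D (a(Y, D) = 157 + (82 + D) = 239 + D)
b(q) = 12*q (b(q) = 11*q + q = 12*q)
a(244, 75)/b(227) = (239 + 75)/((12*227)) = 314/2724 = 314*(1/2724) = 157/1362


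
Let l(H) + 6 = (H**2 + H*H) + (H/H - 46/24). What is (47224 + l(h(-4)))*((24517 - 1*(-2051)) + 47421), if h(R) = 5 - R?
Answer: 14022123987/4 ≈ 3.5055e+9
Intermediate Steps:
l(H) = -83/12 + 2*H**2 (l(H) = -6 + ((H**2 + H*H) + (H/H - 46/24)) = -6 + ((H**2 + H**2) + (1 - 46*1/24)) = -6 + (2*H**2 + (1 - 23/12)) = -6 + (2*H**2 - 11/12) = -6 + (-11/12 + 2*H**2) = -83/12 + 2*H**2)
(47224 + l(h(-4)))*((24517 - 1*(-2051)) + 47421) = (47224 + (-83/12 + 2*(5 - 1*(-4))**2))*((24517 - 1*(-2051)) + 47421) = (47224 + (-83/12 + 2*(5 + 4)**2))*((24517 + 2051) + 47421) = (47224 + (-83/12 + 2*9**2))*(26568 + 47421) = (47224 + (-83/12 + 2*81))*73989 = (47224 + (-83/12 + 162))*73989 = (47224 + 1861/12)*73989 = (568549/12)*73989 = 14022123987/4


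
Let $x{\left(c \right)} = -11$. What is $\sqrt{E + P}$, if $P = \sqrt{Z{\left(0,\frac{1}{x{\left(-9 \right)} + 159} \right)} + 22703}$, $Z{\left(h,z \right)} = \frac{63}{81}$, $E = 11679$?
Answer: $\frac{\sqrt{105111 + 3 \sqrt{204334}}}{3} \approx 108.76$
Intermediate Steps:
$Z{\left(h,z \right)} = \frac{7}{9}$ ($Z{\left(h,z \right)} = 63 \cdot \frac{1}{81} = \frac{7}{9}$)
$P = \frac{\sqrt{204334}}{3}$ ($P = \sqrt{\frac{7}{9} + 22703} = \sqrt{\frac{204334}{9}} = \frac{\sqrt{204334}}{3} \approx 150.68$)
$\sqrt{E + P} = \sqrt{11679 + \frac{\sqrt{204334}}{3}}$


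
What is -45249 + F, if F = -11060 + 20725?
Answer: -35584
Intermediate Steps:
F = 9665
-45249 + F = -45249 + 9665 = -35584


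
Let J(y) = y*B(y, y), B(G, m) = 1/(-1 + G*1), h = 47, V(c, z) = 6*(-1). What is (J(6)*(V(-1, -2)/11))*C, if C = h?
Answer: -1692/55 ≈ -30.764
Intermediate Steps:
V(c, z) = -6
C = 47
B(G, m) = 1/(-1 + G)
J(y) = y/(-1 + y)
(J(6)*(V(-1, -2)/11))*C = ((6/(-1 + 6))*(-6/11))*47 = ((6/5)*(-6*1/11))*47 = ((6*(⅕))*(-6/11))*47 = ((6/5)*(-6/11))*47 = -36/55*47 = -1692/55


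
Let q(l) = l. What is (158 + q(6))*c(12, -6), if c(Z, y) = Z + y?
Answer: 984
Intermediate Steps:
(158 + q(6))*c(12, -6) = (158 + 6)*(12 - 6) = 164*6 = 984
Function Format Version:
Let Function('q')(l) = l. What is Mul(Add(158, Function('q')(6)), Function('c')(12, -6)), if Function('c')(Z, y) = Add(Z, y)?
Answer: 984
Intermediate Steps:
Mul(Add(158, Function('q')(6)), Function('c')(12, -6)) = Mul(Add(158, 6), Add(12, -6)) = Mul(164, 6) = 984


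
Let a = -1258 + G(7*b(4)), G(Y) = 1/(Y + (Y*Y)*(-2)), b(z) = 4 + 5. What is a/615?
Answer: -9906751/4843125 ≈ -2.0455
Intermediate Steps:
b(z) = 9
G(Y) = 1/(Y - 2*Y²) (G(Y) = 1/(Y + Y²*(-2)) = 1/(Y - 2*Y²))
a = -9906751/7875 (a = -1258 - 1/((7*9)*(-1 + 2*(7*9))) = -1258 - 1/(63*(-1 + 2*63)) = -1258 - 1*1/63/(-1 + 126) = -1258 - 1*1/63/125 = -1258 - 1*1/63*1/125 = -1258 - 1/7875 = -9906751/7875 ≈ -1258.0)
a/615 = -9906751/7875/615 = -9906751/7875*1/615 = -9906751/4843125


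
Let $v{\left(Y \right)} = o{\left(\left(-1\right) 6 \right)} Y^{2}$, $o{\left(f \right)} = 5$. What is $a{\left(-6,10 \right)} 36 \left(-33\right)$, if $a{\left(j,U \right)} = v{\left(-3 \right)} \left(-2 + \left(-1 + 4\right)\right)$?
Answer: $-53460$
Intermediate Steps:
$v{\left(Y \right)} = 5 Y^{2}$
$a{\left(j,U \right)} = 45$ ($a{\left(j,U \right)} = 5 \left(-3\right)^{2} \left(-2 + \left(-1 + 4\right)\right) = 5 \cdot 9 \left(-2 + 3\right) = 45 \cdot 1 = 45$)
$a{\left(-6,10 \right)} 36 \left(-33\right) = 45 \cdot 36 \left(-33\right) = 1620 \left(-33\right) = -53460$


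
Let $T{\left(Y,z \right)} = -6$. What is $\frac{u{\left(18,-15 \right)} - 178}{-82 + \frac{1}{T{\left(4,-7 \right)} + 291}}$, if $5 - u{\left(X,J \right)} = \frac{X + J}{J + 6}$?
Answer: $\frac{49210}{23369} \approx 2.1058$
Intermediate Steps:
$u{\left(X,J \right)} = 5 - \frac{J + X}{6 + J}$ ($u{\left(X,J \right)} = 5 - \frac{X + J}{J + 6} = 5 - \frac{J + X}{6 + J}$)
$\frac{u{\left(18,-15 \right)} - 178}{-82 + \frac{1}{T{\left(4,-7 \right)} + 291}} = \frac{\frac{30 - 18 + 4 \left(-15\right)}{6 - 15} - 178}{-82 + \frac{1}{-6 + 291}} = \frac{\frac{30 - 18 - 60}{-9} - 178}{-82 + \frac{1}{285}} = \frac{\left(- \frac{1}{9}\right) \left(-48\right) - 178}{-82 + \frac{1}{285}} = \frac{\frac{16}{3} - 178}{- \frac{23369}{285}} = \left(- \frac{518}{3}\right) \left(- \frac{285}{23369}\right) = \frac{49210}{23369}$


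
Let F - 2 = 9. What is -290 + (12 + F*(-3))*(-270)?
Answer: 5380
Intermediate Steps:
F = 11 (F = 2 + 9 = 11)
-290 + (12 + F*(-3))*(-270) = -290 + (12 + 11*(-3))*(-270) = -290 + (12 - 33)*(-270) = -290 - 21*(-270) = -290 + 5670 = 5380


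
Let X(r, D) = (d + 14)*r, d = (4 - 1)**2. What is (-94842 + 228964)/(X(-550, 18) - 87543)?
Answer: -134122/100193 ≈ -1.3386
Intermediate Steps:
d = 9 (d = 3**2 = 9)
X(r, D) = 23*r (X(r, D) = (9 + 14)*r = 23*r)
(-94842 + 228964)/(X(-550, 18) - 87543) = (-94842 + 228964)/(23*(-550) - 87543) = 134122/(-12650 - 87543) = 134122/(-100193) = 134122*(-1/100193) = -134122/100193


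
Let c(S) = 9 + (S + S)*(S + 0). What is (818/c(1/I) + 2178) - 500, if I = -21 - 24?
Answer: 32241356/18227 ≈ 1768.9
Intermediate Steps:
I = -45
c(S) = 9 + 2*S**2 (c(S) = 9 + (2*S)*S = 9 + 2*S**2)
(818/c(1/I) + 2178) - 500 = (818/(9 + 2*(1/(-45))**2) + 2178) - 500 = (818/(9 + 2*(-1/45)**2) + 2178) - 500 = (818/(9 + 2*(1/2025)) + 2178) - 500 = (818/(9 + 2/2025) + 2178) - 500 = (818/(18227/2025) + 2178) - 500 = (818*(2025/18227) + 2178) - 500 = (1656450/18227 + 2178) - 500 = 41354856/18227 - 500 = 32241356/18227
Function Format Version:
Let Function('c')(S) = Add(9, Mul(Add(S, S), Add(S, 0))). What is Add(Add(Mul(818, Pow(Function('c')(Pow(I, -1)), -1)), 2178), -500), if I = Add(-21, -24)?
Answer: Rational(32241356, 18227) ≈ 1768.9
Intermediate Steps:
I = -45
Function('c')(S) = Add(9, Mul(2, Pow(S, 2))) (Function('c')(S) = Add(9, Mul(Mul(2, S), S)) = Add(9, Mul(2, Pow(S, 2))))
Add(Add(Mul(818, Pow(Function('c')(Pow(I, -1)), -1)), 2178), -500) = Add(Add(Mul(818, Pow(Add(9, Mul(2, Pow(Pow(-45, -1), 2))), -1)), 2178), -500) = Add(Add(Mul(818, Pow(Add(9, Mul(2, Pow(Rational(-1, 45), 2))), -1)), 2178), -500) = Add(Add(Mul(818, Pow(Add(9, Mul(2, Rational(1, 2025))), -1)), 2178), -500) = Add(Add(Mul(818, Pow(Add(9, Rational(2, 2025)), -1)), 2178), -500) = Add(Add(Mul(818, Pow(Rational(18227, 2025), -1)), 2178), -500) = Add(Add(Mul(818, Rational(2025, 18227)), 2178), -500) = Add(Add(Rational(1656450, 18227), 2178), -500) = Add(Rational(41354856, 18227), -500) = Rational(32241356, 18227)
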